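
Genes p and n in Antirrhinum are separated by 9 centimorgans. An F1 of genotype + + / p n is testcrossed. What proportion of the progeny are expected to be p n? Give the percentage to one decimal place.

A map distance of 9 centimorgans corresponds to a recombination frequency of 0.090.
The F1 is + + / p n, so p n is a parental gamete class with expected frequency (1 − r)/2 = 0.910/2 = 0.4550.
That is 0.4550 = 45.5% of the progeny.

45.5%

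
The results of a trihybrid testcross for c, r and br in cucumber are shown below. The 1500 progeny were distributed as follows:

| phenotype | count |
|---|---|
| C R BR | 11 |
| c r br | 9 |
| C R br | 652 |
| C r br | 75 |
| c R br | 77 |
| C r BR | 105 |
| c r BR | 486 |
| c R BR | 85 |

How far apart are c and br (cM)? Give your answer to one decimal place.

13.5 cM

The two most frequent reciprocal classes, c r BR and C R br, are the parental types, so the F1 was c r BR / C R br.
The two rarest classes, c r br and C R BR, are the double crossovers. Comparing them with the parentals, only the br allele has switched, so br is the middle locus and the order is r – br – c.
Crossovers in the br–c interval produce the single-crossover classes C r BR and c R br (105 + 77 = 182) plus the double crossovers (20).
RF(br–c) = (182 + 20) / 1500 = 202/1500 = 0.1347 → 13.5 cM.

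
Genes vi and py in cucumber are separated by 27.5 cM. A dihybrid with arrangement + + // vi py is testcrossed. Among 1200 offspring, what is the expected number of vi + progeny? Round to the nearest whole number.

A map distance of 27.5 cM corresponds to a recombination frequency of 0.275.
The F1 is + + / vi py, so vi + is a recombinant gamete class with expected frequency r/2 = 0.275/2 = 0.1375.
Expected number = 0.1375 × 1200 = 165.00 ≈ 165.

165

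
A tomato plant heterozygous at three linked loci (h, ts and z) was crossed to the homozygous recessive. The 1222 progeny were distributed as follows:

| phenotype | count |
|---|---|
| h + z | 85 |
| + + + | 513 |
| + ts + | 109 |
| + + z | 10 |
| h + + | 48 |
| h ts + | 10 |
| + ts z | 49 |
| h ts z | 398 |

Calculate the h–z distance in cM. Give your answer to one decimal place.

9.6 cM

The two most frequent reciprocal classes, + + + and h ts z, are the parental types, so the F1 was + + + / h ts z.
The two rarest classes, + + z and h ts +, are the double crossovers. Comparing them with the parentals, only the z allele has switched, so z is the middle locus and the order is h – z – ts.
Crossovers in the h–z interval produce the single-crossover classes h + + and + ts z (48 + 49 = 97) plus the double crossovers (20).
RF(h–z) = (97 + 20) / 1222 = 117/1222 = 0.0957 → 9.6 cM.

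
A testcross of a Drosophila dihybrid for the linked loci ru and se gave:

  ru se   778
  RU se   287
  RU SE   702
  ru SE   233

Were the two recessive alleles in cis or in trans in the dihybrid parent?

The two most frequent classes are RU SE (702) and ru se (778); these are the parental (non-recombinant) types.
So the F1 carried RU SE on one chromosome and ru se on the other — the recessive alleles are on the same chromosome (cis / coupling).

cis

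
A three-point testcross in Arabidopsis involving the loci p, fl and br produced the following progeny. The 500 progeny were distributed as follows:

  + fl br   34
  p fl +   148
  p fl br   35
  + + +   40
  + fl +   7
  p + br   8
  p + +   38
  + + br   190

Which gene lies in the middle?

p

The two most frequent reciprocal classes, p fl + and + + br, are the parental types, so the F1 was p fl + / + + br.
The two rarest classes, + fl + and p + br, are the double crossovers. Comparing them with the parentals, only the p allele has switched, so p is the middle locus and the order is fl – p – br.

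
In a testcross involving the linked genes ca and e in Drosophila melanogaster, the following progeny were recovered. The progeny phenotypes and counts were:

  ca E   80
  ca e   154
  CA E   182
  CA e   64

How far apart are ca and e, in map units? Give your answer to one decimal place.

The two most frequent classes, CA E (182) and ca e (154), are the parental types, so the F1 was CA E / ca e.
The recombinant classes are CA e and ca E: 64 + 80 = 144.
Recombination frequency = 144/480 = 0.3000 ≈ 30.0%, i.e. 30.0 map units.

30.0 map units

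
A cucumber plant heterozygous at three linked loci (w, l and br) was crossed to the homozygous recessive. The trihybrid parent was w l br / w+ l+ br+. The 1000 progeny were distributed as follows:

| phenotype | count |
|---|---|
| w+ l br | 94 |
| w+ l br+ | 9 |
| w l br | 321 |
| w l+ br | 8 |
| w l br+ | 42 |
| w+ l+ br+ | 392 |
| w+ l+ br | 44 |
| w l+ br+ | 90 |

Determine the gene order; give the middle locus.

The two rarest classes, w l+ br and w+ l br+, are the double crossovers. Comparing them with the parentals, only the l allele has switched, so l is the middle locus and the order is br – l – w.

l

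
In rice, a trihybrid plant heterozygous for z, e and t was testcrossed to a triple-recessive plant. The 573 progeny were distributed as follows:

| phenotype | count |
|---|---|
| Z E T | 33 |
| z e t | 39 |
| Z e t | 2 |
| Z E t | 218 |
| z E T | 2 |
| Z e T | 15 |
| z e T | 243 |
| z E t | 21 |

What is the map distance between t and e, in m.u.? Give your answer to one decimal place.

The two most frequent reciprocal classes, Z E t and z e T, are the parental types, so the F1 was Z E t / z e T.
The two rarest classes, Z e t and z E T, are the double crossovers. Comparing them with the parentals, only the e allele has switched, so e is the middle locus and the order is t – e – z.
Crossovers in the t–e interval produce the single-crossover classes Z E T and z e t (33 + 39 = 72) plus the double crossovers (4).
RF(t–e) = (72 + 4) / 573 = 76/573 = 0.1326 → 13.3 m.u.

13.3 m.u.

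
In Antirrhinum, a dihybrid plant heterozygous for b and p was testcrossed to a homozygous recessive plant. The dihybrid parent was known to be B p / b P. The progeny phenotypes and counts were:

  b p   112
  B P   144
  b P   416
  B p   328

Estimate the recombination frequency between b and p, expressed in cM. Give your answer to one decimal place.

The recombinant classes are B P and b p: 144 + 112 = 256.
Recombination frequency = 256/1000 = 0.2560 ≈ 25.6%, i.e. 25.6 cM.

25.6 cM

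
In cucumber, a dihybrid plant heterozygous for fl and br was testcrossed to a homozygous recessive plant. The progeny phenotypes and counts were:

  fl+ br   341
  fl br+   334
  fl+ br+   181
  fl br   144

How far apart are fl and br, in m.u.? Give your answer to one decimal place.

The two most frequent classes, fl+ br (341) and fl br+ (334), are the parental types, so the F1 was fl+ br / fl br+.
The recombinant classes are fl+ br+ and fl br: 181 + 144 = 325.
Recombination frequency = 325/1000 = 0.3250 ≈ 32.5%, i.e. 32.5 m.u.

32.5 m.u.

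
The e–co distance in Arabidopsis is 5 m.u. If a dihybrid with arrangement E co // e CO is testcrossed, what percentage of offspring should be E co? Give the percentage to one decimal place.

A map distance of 5 m.u. corresponds to a recombination frequency of 0.050.
The F1 is E co / e CO, so E co is a parental gamete class with expected frequency (1 − r)/2 = 0.950/2 = 0.4750.
That is 0.4750 = 47.5% of the progeny.

47.5%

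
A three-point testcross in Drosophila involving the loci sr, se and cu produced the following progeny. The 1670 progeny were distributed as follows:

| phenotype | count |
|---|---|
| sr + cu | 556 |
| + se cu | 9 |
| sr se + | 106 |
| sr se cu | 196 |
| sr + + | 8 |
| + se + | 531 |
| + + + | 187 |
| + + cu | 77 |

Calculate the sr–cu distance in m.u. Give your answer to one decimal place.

The two most frequent reciprocal classes, sr + cu and + se +, are the parental types, so the F1 was sr + cu / + se +.
The two rarest classes, sr + + and + se cu, are the double crossovers. Comparing them with the parentals, only the cu allele has switched, so cu is the middle locus and the order is sr – cu – se.
Crossovers in the sr–cu interval produce the single-crossover classes + + cu and sr se + (77 + 106 = 183) plus the double crossovers (17).
RF(sr–cu) = (183 + 17) / 1670 = 200/1670 = 0.1198 → 12.0 m.u.

12.0 m.u.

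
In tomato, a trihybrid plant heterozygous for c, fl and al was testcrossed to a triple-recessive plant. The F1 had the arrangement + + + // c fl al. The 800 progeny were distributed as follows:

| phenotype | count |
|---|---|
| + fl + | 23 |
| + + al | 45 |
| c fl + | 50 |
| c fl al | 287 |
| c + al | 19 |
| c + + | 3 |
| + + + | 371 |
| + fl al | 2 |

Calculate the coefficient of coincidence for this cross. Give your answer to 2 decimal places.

The two rarest classes, c + + and + fl al, are the double crossovers. Comparing them with the parentals, only the c allele has switched, so c is the middle locus and the order is al – c – fl.
al–c: (95 + 5)/800 = 0.1250; c–fl: (42 + 5)/800 = 0.0587.
Expected DCO frequency = 0.1250 × 0.0587 ≈ 0.00734; observed = 5/800 ≈ 0.00625.
Coefficient of coincidence = 0.00625/0.00734 ≈ 0.85.

0.85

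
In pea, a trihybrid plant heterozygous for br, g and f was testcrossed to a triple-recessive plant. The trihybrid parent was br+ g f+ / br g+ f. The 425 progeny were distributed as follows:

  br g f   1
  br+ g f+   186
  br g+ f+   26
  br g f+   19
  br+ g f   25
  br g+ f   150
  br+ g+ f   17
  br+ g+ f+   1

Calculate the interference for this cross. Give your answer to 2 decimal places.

The two rarest classes, br+ g+ f+ and br g f, are the double crossovers. Comparing them with the parentals, only the g allele has switched, so g is the middle locus and the order is br – g – f.
br–g: (36 + 2)/425 = 0.0894; g–f: (51 + 2)/425 = 0.1247.
Expected DCO frequency = 0.0894 × 0.1247 ≈ 0.01115; observed = 2/425 ≈ 0.00471.
Coefficient of coincidence = 0.00471/0.01115 ≈ 0.42; interference = 1 − 0.42 = 0.58.

0.58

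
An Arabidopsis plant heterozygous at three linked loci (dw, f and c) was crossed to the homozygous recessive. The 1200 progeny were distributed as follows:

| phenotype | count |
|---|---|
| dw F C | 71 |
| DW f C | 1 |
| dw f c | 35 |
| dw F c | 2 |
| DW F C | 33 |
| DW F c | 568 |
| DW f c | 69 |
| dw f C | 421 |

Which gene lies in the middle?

dw

The two most frequent reciprocal classes, DW F c and dw f C, are the parental types, so the F1 was DW F c / dw f C.
The two rarest classes, dw F c and DW f C, are the double crossovers. Comparing them with the parentals, only the dw allele has switched, so dw is the middle locus and the order is f – dw – c.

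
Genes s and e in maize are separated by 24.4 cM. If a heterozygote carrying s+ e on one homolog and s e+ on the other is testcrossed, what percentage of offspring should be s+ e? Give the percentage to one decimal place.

37.8%

A map distance of 24.4 cM corresponds to a recombination frequency of 0.244.
The F1 is s+ e / s e+, so s+ e is a parental gamete class with expected frequency (1 − r)/2 = 0.756/2 = 0.3780.
That is 0.3780 = 37.8% of the progeny.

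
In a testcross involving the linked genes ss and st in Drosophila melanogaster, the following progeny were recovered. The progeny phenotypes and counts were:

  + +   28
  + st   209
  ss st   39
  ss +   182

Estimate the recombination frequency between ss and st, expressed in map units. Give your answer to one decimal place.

14.6 map units

The two most frequent classes, + st (209) and ss + (182), are the parental types, so the F1 was + st / ss +.
The recombinant classes are + + and ss st: 28 + 39 = 67.
Recombination frequency = 67/458 = 0.1463 ≈ 14.6%, i.e. 14.6 map units.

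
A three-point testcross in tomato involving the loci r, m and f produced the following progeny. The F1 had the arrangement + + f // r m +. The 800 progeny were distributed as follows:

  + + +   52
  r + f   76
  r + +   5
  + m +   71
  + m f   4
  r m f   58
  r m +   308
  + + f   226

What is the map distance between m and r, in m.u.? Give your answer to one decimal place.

19.5 m.u.

The two rarest classes, + m f and r + +, are the double crossovers. Comparing them with the parentals, only the m allele has switched, so m is the middle locus and the order is r – m – f.
Crossovers in the r–m interval produce the single-crossover classes r + f and + m + (76 + 71 = 147) plus the double crossovers (9).
RF(r–m) = (147 + 9) / 800 = 156/800 = 0.1950 → 19.5 m.u.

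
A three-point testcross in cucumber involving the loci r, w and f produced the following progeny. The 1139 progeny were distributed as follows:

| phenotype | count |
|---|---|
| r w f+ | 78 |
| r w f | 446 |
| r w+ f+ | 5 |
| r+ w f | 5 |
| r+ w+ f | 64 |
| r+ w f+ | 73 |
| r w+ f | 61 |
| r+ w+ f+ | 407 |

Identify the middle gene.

r

The two most frequent reciprocal classes, r w f and r+ w+ f+, are the parental types, so the F1 was r w f / r+ w+ f+.
The two rarest classes, r+ w f and r w+ f+, are the double crossovers. Comparing them with the parentals, only the r allele has switched, so r is the middle locus and the order is w – r – f.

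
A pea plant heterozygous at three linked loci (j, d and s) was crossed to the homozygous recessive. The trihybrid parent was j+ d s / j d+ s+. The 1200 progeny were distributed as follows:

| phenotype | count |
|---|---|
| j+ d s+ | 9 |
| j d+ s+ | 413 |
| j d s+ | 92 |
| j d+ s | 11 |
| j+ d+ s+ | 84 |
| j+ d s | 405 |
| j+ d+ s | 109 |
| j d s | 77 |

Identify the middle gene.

The two rarest classes, j+ d s+ and j d+ s, are the double crossovers. Comparing them with the parentals, only the s allele has switched, so s is the middle locus and the order is j – s – d.

s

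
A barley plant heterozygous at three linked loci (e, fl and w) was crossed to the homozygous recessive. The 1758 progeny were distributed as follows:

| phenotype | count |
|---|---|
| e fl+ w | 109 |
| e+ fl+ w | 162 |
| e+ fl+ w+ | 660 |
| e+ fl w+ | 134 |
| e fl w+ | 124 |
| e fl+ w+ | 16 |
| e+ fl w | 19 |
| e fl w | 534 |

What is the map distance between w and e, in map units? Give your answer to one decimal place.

18.3 map units

The two most frequent reciprocal classes, e fl w and e+ fl+ w+, are the parental types, so the F1 was e fl w / e+ fl+ w+.
The two rarest classes, e+ fl w and e fl+ w+, are the double crossovers. Comparing them with the parentals, only the e allele has switched, so e is the middle locus and the order is fl – e – w.
Crossovers in the e–w interval produce the single-crossover classes e fl w+ and e+ fl+ w (124 + 162 = 286) plus the double crossovers (35).
RF(e–w) = (286 + 35) / 1758 = 321/1758 = 0.1826 → 18.3 map units.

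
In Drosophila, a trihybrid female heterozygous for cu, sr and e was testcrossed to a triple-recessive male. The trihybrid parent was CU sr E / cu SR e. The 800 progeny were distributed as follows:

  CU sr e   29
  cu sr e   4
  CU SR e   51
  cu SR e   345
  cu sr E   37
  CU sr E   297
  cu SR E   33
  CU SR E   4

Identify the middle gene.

sr

The two rarest classes, CU SR E and cu sr e, are the double crossovers. Comparing them with the parentals, only the sr allele has switched, so sr is the middle locus and the order is cu – sr – e.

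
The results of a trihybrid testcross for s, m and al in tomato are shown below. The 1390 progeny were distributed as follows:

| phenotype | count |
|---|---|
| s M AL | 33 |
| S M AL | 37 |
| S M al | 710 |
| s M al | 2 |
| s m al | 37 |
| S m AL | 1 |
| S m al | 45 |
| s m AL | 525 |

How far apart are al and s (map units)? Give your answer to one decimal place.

5.5 map units

The two most frequent reciprocal classes, s m AL and S M al, are the parental types, so the F1 was s m AL / S M al.
The two rarest classes, S m AL and s M al, are the double crossovers. Comparing them with the parentals, only the s allele has switched, so s is the middle locus and the order is m – s – al.
Crossovers in the s–al interval produce the single-crossover classes s m al and S M AL (37 + 37 = 74) plus the double crossovers (3).
RF(s–al) = (74 + 3) / 1390 = 77/1390 = 0.0554 → 5.5 map units.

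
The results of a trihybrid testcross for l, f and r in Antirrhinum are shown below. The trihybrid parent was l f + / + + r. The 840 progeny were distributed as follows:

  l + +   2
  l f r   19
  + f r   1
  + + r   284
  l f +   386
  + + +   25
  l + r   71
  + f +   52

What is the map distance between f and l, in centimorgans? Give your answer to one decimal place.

15.0 centimorgans

The two rarest classes, l + + and + f r, are the double crossovers. Comparing them with the parentals, only the f allele has switched, so f is the middle locus and the order is r – f – l.
Crossovers in the f–l interval produce the single-crossover classes + f + and l + r (52 + 71 = 123) plus the double crossovers (3).
RF(f–l) = (123 + 3) / 840 = 126/840 = 0.1500 → 15.0 centimorgans.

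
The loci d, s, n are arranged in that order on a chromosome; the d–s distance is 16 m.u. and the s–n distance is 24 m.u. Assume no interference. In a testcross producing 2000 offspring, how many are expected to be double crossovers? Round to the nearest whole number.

77

Map distances give recombination frequencies of 0.160 and 0.240 for the two intervals.
With no interference, expected double-crossover frequency = 0.160 × 0.240 = 0.03840.
Expected number = 0.03840 × 2000 = 76.80 ≈ 77.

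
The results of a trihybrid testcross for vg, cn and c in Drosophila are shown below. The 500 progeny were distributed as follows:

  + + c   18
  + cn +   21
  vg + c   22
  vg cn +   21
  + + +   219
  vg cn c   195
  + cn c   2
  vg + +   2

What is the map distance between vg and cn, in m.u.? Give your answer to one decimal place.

The two most frequent reciprocal classes, + + + and vg cn c, are the parental types, so the F1 was + + + / vg cn c.
The two rarest classes, vg + + and + cn c, are the double crossovers. Comparing them with the parentals, only the vg allele has switched, so vg is the middle locus and the order is cn – vg – c.
Crossovers in the cn–vg interval produce the single-crossover classes + cn + and vg + c (21 + 22 = 43) plus the double crossovers (4).
RF(cn–vg) = (43 + 4) / 500 = 47/500 = 0.0940 → 9.4 m.u.

9.4 m.u.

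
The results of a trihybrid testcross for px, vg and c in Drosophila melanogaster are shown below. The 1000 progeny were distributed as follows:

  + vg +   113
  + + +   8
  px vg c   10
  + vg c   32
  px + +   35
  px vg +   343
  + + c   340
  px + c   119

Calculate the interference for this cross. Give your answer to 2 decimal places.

The two most frequent reciprocal classes, px vg + and + + c, are the parental types, so the F1 was px vg + / + + c.
The two rarest classes, px vg c and + + +, are the double crossovers. Comparing them with the parentals, only the c allele has switched, so c is the middle locus and the order is px – c – vg.
px–c: (232 + 18)/1000 = 0.2500; c–vg: (67 + 18)/1000 = 0.0850.
Expected DCO frequency = 0.2500 × 0.0850 ≈ 0.02125; observed = 18/1000 ≈ 0.01800.
Coefficient of coincidence = 0.01800/0.02125 ≈ 0.85; interference = 1 − 0.85 = 0.15.

0.15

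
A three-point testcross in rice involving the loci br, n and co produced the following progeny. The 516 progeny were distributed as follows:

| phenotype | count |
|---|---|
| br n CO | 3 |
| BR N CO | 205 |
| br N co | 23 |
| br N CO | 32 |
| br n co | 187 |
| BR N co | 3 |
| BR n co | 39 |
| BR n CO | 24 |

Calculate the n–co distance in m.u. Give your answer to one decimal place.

The two most frequent reciprocal classes, BR N CO and br n co, are the parental types, so the F1 was BR N CO / br n co.
The two rarest classes, BR N co and br n CO, are the double crossovers. Comparing them with the parentals, only the co allele has switched, so co is the middle locus and the order is br – co – n.
Crossovers in the co–n interval produce the single-crossover classes BR n CO and br N co (24 + 23 = 47) plus the double crossovers (6).
RF(co–n) = (47 + 6) / 516 = 53/516 = 0.1027 → 10.3 m.u.

10.3 m.u.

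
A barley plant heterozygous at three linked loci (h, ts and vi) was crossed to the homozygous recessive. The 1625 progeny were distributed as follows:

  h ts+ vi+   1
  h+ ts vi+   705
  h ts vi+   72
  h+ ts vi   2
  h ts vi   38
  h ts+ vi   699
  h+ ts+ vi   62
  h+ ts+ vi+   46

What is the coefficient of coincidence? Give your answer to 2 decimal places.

0.41

The two most frequent reciprocal classes, h ts+ vi and h+ ts vi+, are the parental types, so the F1 was h ts+ vi / h+ ts vi+.
The two rarest classes, h ts+ vi+ and h+ ts vi, are the double crossovers. Comparing them with the parentals, only the vi allele has switched, so vi is the middle locus and the order is h – vi – ts.
h–vi: (134 + 3)/1625 = 0.0843; vi–ts: (84 + 3)/1625 = 0.0535.
Expected DCO frequency = 0.0843 × 0.0535 ≈ 0.00451; observed = 3/1625 ≈ 0.00185.
Coefficient of coincidence = 0.00185/0.00451 ≈ 0.41.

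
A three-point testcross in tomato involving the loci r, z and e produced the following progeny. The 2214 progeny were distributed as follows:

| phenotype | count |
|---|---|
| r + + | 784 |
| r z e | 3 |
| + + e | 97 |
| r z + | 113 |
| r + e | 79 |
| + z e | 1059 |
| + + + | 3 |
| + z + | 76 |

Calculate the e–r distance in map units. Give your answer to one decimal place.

The two most frequent reciprocal classes, + z e and r + +, are the parental types, so the F1 was + z e / r + +.
The two rarest classes, r z e and + + +, are the double crossovers. Comparing them with the parentals, only the r allele has switched, so r is the middle locus and the order is e – r – z.
Crossovers in the e–r interval produce the single-crossover classes + z + and r + e (76 + 79 = 155) plus the double crossovers (6).
RF(e–r) = (155 + 6) / 2214 = 161/2214 = 0.0727 → 7.3 map units.

7.3 map units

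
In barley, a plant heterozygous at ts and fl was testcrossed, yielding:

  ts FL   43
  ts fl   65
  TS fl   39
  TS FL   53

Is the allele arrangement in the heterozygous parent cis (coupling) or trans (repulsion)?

cis

The two most frequent classes are TS FL (53) and ts fl (65); these are the parental (non-recombinant) types.
So the F1 carried TS FL on one chromosome and ts fl on the other — the recessive alleles are on the same chromosome (cis / coupling).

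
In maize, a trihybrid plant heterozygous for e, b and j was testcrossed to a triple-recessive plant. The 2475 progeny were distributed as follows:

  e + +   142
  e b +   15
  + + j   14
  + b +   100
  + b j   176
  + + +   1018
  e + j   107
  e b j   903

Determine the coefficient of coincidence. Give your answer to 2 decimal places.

The two most frequent reciprocal classes, e b j and + + +, are the parental types, so the F1 was e b j / + + +.
The two rarest classes, e b + and + + j, are the double crossovers. Comparing them with the parentals, only the j allele has switched, so j is the middle locus and the order is b – j – e.
b–j: (207 + 29)/2475 = 0.0954; j–e: (318 + 29)/2475 = 0.1402.
Expected DCO frequency = 0.0954 × 0.1402 ≈ 0.01338; observed = 29/2475 ≈ 0.01172.
Coefficient of coincidence = 0.01172/0.01338 ≈ 0.88.

0.88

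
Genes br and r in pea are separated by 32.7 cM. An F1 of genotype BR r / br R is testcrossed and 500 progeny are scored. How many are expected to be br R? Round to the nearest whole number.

168

A map distance of 32.7 cM corresponds to a recombination frequency of 0.327.
The F1 is BR r / br R, so br R is a parental gamete class with expected frequency (1 − r)/2 = 0.673/2 = 0.3365.
Expected number = 0.3365 × 500 = 168.25 ≈ 168.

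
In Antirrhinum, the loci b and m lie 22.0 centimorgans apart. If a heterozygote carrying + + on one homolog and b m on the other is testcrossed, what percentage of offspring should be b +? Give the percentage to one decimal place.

11.0%

A map distance of 22.0 centimorgans corresponds to a recombination frequency of 0.220.
The F1 is + + / b m, so b + is a recombinant gamete class with expected frequency r/2 = 0.220/2 = 0.1100.
That is 0.1100 = 11.0% of the progeny.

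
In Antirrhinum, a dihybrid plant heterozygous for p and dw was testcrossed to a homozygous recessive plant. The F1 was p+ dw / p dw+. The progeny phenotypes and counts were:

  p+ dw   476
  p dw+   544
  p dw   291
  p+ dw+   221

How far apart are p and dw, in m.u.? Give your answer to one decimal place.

33.4 m.u.

The recombinant classes are p+ dw+ and p dw: 221 + 291 = 512.
Recombination frequency = 512/1532 = 0.3342 ≈ 33.4%, i.e. 33.4 m.u.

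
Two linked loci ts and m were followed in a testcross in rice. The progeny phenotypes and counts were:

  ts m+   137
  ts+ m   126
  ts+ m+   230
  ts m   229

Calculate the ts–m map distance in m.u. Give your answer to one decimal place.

The two most frequent classes, ts+ m+ (230) and ts m (229), are the parental types, so the F1 was ts+ m+ / ts m.
The recombinant classes are ts+ m and ts m+: 126 + 137 = 263.
Recombination frequency = 263/722 = 0.3643 ≈ 36.4%, i.e. 36.4 m.u.

36.4 m.u.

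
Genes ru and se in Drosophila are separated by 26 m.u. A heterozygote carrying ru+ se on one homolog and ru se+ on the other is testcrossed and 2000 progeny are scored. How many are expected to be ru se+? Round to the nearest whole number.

A map distance of 26 m.u. corresponds to a recombination frequency of 0.260.
The F1 is ru+ se / ru se+, so ru se+ is a parental gamete class with expected frequency (1 − r)/2 = 0.740/2 = 0.3700.
Expected number = 0.3700 × 2000 = 740.00 ≈ 740.

740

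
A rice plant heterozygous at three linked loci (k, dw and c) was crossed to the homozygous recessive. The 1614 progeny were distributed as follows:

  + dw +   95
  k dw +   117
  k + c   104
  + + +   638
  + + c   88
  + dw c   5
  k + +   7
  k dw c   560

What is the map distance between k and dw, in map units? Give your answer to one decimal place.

The two most frequent reciprocal classes, + + + and k dw c, are the parental types, so the F1 was + + + / k dw c.
The two rarest classes, k + + and + dw c, are the double crossovers. Comparing them with the parentals, only the k allele has switched, so k is the middle locus and the order is c – k – dw.
Crossovers in the k–dw interval produce the single-crossover classes + dw + and k + c (95 + 104 = 199) plus the double crossovers (12).
RF(k–dw) = (199 + 12) / 1614 = 211/1614 = 0.1307 → 13.1 map units.

13.1 map units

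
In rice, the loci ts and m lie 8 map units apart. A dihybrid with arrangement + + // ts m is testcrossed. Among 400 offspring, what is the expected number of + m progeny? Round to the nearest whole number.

16

A map distance of 8 map units corresponds to a recombination frequency of 0.080.
The F1 is + + / ts m, so + m is a recombinant gamete class with expected frequency r/2 = 0.080/2 = 0.0400.
Expected number = 0.0400 × 400 = 16.00 ≈ 16.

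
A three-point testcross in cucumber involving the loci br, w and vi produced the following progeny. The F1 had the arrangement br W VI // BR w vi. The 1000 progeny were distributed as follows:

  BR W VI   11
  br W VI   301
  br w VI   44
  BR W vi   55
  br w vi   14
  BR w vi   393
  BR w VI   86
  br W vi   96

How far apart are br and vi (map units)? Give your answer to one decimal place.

20.7 map units

The two rarest classes, BR W VI and br w vi, are the double crossovers. Comparing them with the parentals, only the br allele has switched, so br is the middle locus and the order is vi – br – w.
Crossovers in the vi–br interval produce the single-crossover classes br W vi and BR w VI (96 + 86 = 182) plus the double crossovers (25).
RF(vi–br) = (182 + 25) / 1000 = 207/1000 = 0.2070 → 20.7 map units.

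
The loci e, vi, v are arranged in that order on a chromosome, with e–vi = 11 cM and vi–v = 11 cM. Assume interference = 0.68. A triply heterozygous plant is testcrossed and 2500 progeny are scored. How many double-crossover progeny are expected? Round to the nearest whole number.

10

Map distances give recombination frequencies of 0.110 and 0.110 for the two intervals.
With interference 0.68 (so coincidence = 0.32), expected double-crossover frequency = 0.110 × 0.110 × 0.32 = 0.00387.
Expected number = 0.00387 × 2500 = 9.68 ≈ 10.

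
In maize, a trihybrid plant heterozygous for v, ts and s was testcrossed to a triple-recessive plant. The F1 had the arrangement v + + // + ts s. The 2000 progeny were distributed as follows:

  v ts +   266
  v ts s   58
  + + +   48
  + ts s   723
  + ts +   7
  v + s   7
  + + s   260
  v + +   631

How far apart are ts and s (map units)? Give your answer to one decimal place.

27.0 map units

The two rarest classes, v + s and + ts +, are the double crossovers. Comparing them with the parentals, only the s allele has switched, so s is the middle locus and the order is ts – s – v.
Crossovers in the ts–s interval produce the single-crossover classes v ts + and + + s (266 + 260 = 526) plus the double crossovers (14).
RF(ts–s) = (526 + 14) / 2000 = 540/2000 = 0.2700 → 27.0 map units.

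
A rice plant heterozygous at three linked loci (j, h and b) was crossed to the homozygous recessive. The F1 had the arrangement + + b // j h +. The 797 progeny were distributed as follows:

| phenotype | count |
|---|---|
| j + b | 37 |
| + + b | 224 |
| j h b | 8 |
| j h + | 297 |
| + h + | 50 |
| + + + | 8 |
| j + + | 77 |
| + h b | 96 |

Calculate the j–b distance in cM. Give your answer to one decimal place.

The two rarest classes, + + + and j h b, are the double crossovers. Comparing them with the parentals, only the b allele has switched, so b is the middle locus and the order is j – b – h.
Crossovers in the j–b interval produce the single-crossover classes j + b and + h + (37 + 50 = 87) plus the double crossovers (16).
RF(j–b) = (87 + 16) / 797 = 103/797 = 0.1292 → 12.9 cM.

12.9 cM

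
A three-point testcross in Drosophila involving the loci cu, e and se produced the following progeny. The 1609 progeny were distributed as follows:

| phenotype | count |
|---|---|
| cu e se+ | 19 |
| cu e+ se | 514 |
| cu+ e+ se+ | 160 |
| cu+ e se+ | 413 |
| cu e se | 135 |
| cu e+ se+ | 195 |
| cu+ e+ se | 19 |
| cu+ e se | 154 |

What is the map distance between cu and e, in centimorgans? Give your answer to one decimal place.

20.7 centimorgans

The two most frequent reciprocal classes, cu+ e se+ and cu e+ se, are the parental types, so the F1 was cu+ e se+ / cu e+ se.
The two rarest classes, cu e se+ and cu+ e+ se, are the double crossovers. Comparing them with the parentals, only the cu allele has switched, so cu is the middle locus and the order is e – cu – se.
Crossovers in the e–cu interval produce the single-crossover classes cu+ e+ se+ and cu e se (160 + 135 = 295) plus the double crossovers (38).
RF(e–cu) = (295 + 38) / 1609 = 333/1609 = 0.2070 → 20.7 centimorgans.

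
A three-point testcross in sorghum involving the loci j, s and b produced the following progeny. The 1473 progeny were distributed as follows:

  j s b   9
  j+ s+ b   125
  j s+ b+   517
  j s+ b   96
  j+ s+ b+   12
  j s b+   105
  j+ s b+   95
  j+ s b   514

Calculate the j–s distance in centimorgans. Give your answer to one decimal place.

17.0 centimorgans

The two most frequent reciprocal classes, j+ s b and j s+ b+, are the parental types, so the F1 was j+ s b / j s+ b+.
The two rarest classes, j s b and j+ s+ b+, are the double crossovers. Comparing them with the parentals, only the j allele has switched, so j is the middle locus and the order is s – j – b.
Crossovers in the s–j interval produce the single-crossover classes j+ s+ b and j s b+ (125 + 105 = 230) plus the double crossovers (21).
RF(s–j) = (230 + 21) / 1473 = 251/1473 = 0.1704 → 17.0 centimorgans.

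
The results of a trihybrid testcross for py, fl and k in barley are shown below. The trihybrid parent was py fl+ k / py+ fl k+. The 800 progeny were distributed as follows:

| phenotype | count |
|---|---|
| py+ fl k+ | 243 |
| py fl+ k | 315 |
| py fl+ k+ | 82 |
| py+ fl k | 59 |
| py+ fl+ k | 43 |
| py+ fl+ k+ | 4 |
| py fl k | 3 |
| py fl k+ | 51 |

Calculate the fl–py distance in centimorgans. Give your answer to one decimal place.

The two rarest classes, py fl k and py+ fl+ k+, are the double crossovers. Comparing them with the parentals, only the fl allele has switched, so fl is the middle locus and the order is py – fl – k.
Crossovers in the py–fl interval produce the single-crossover classes py+ fl+ k and py fl k+ (43 + 51 = 94) plus the double crossovers (7).
RF(py–fl) = (94 + 7) / 800 = 101/800 = 0.1263 → 12.6 centimorgans.

12.6 centimorgans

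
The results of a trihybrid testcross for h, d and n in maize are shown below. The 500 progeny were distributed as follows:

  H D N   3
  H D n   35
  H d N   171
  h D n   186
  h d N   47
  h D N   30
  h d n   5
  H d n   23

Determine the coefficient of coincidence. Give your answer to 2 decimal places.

The two most frequent reciprocal classes, H d N and h D n, are the parental types, so the F1 was H d N / h D n.
The two rarest classes, H D N and h d n, are the double crossovers. Comparing them with the parentals, only the d allele has switched, so d is the middle locus and the order is h – d – n.
h–d: (82 + 8)/500 = 0.1800; d–n: (53 + 8)/500 = 0.1220.
Expected DCO frequency = 0.1800 × 0.1220 ≈ 0.02196; observed = 8/500 ≈ 0.01600.
Coefficient of coincidence = 0.01600/0.02196 ≈ 0.73.

0.73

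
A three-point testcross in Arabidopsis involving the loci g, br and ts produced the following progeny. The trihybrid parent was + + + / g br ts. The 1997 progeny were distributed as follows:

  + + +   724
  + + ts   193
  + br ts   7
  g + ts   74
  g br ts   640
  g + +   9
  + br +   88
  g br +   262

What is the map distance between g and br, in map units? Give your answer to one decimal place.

8.9 map units

The two rarest classes, g + + and + br ts, are the double crossovers. Comparing them with the parentals, only the g allele has switched, so g is the middle locus and the order is ts – g – br.
Crossovers in the g–br interval produce the single-crossover classes + br + and g + ts (88 + 74 = 162) plus the double crossovers (16).
RF(g–br) = (162 + 16) / 1997 = 178/1997 = 0.0891 → 8.9 map units.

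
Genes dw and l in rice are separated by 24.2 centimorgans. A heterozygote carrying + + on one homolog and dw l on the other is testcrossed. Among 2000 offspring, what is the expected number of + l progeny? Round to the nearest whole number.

A map distance of 24.2 centimorgans corresponds to a recombination frequency of 0.242.
The F1 is + + / dw l, so + l is a recombinant gamete class with expected frequency r/2 = 0.242/2 = 0.1210.
Expected number = 0.1210 × 2000 = 242.00 ≈ 242.

242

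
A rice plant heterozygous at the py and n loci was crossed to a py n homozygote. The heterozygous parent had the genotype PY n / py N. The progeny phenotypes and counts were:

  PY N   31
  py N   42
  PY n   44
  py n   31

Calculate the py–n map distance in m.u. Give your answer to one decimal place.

41.9 m.u.

The recombinant classes are PY N and py n: 31 + 31 = 62.
Recombination frequency = 62/148 = 0.4189 ≈ 41.9%, i.e. 41.9 m.u.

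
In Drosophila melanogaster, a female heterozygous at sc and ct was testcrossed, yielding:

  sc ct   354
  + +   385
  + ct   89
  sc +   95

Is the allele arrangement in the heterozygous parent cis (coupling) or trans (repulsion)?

The two most frequent classes are + + (385) and sc ct (354); these are the parental (non-recombinant) types.
So the F1 carried + + on one chromosome and sc ct on the other — the recessive alleles are on the same chromosome (cis / coupling).

cis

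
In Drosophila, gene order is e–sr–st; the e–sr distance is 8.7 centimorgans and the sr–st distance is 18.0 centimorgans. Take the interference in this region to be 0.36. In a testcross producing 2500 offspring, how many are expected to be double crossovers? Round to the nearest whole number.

Map distances give recombination frequencies of 0.087 and 0.180 for the two intervals.
With interference 0.36 (so coincidence = 0.64), expected double-crossover frequency = 0.087 × 0.180 × 0.64 = 0.01002.
Expected number = 0.01002 × 2500 = 25.06 ≈ 25.

25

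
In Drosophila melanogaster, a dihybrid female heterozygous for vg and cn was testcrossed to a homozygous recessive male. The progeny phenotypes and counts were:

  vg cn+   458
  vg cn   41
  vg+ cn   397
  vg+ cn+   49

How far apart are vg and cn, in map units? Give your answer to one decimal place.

9.5 map units

The two most frequent classes, vg+ cn (397) and vg cn+ (458), are the parental types, so the F1 was vg+ cn / vg cn+.
The recombinant classes are vg+ cn+ and vg cn: 49 + 41 = 90.
Recombination frequency = 90/945 = 0.0952 ≈ 9.5%, i.e. 9.5 map units.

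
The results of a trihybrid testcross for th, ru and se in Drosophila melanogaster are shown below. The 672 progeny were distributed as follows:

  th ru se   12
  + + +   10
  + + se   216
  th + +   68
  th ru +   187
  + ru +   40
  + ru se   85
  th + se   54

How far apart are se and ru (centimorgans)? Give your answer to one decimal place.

The two most frequent reciprocal classes, + + se and th ru +, are the parental types, so the F1 was + + se / th ru +.
The two rarest classes, + + + and th ru se, are the double crossovers. Comparing them with the parentals, only the se allele has switched, so se is the middle locus and the order is ru – se – th.
Crossovers in the ru–se interval produce the single-crossover classes + ru se and th + + (85 + 68 = 153) plus the double crossovers (22).
RF(ru–se) = (153 + 22) / 672 = 175/672 = 0.2604 → 26.0 centimorgans.

26.0 centimorgans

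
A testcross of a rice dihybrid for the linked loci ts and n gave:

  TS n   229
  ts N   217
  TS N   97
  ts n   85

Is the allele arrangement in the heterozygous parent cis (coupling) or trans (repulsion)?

The two most frequent classes are TS n (229) and ts N (217); these are the parental (non-recombinant) types.
So the F1 carried TS n on one chromosome and ts N on the other — the recessive alleles are on opposite chromosomes (trans / repulsion).

trans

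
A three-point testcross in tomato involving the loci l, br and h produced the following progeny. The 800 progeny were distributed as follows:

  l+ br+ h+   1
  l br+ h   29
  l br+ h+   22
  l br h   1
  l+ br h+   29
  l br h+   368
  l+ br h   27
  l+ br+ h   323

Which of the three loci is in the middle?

The two most frequent reciprocal classes, l+ br+ h and l br h+, are the parental types, so the F1 was l+ br+ h / l br h+.
The two rarest classes, l+ br+ h+ and l br h, are the double crossovers. Comparing them with the parentals, only the h allele has switched, so h is the middle locus and the order is l – h – br.

h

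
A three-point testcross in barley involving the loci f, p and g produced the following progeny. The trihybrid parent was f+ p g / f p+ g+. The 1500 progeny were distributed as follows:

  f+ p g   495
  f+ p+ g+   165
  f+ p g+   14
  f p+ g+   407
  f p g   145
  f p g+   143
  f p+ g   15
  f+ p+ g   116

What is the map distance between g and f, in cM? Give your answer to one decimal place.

The two rarest classes, f+ p g+ and f p+ g, are the double crossovers. Comparing them with the parentals, only the g allele has switched, so g is the middle locus and the order is p – g – f.
Crossovers in the g–f interval produce the single-crossover classes f p g and f+ p+ g+ (145 + 165 = 310) plus the double crossovers (29).
RF(g–f) = (310 + 29) / 1500 = 339/1500 = 0.2260 → 22.6 cM.

22.6 cM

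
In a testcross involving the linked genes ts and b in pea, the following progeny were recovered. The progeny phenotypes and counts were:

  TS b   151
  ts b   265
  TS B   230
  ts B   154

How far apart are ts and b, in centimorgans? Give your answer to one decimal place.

The two most frequent classes, TS B (230) and ts b (265), are the parental types, so the F1 was TS B / ts b.
The recombinant classes are TS b and ts B: 151 + 154 = 305.
Recombination frequency = 305/800 = 0.3812 ≈ 38.1%, i.e. 38.1 centimorgans.

38.1 centimorgans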